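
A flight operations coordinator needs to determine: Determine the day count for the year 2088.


Year: 2088
Check leap year rules:
Divisible by 4? Yes
Divisible by 100? No
2088 is a leap year
Days: 366

366


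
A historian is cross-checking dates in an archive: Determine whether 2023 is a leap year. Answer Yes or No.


Year: 2023
Divisible by 4? 2023 / 4 = 505.75 -> No
Not divisible by 4, so NOT a leap year

No


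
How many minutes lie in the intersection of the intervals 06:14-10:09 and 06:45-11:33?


Interval A: [374, 609] minutes from midnight
Interval B: [405, 693] minutes from midnight
Overlap start = max(374, 405) = 405
Overlap end = min(609, 693) = 609
Overlap = 609 - 405 = 204 minutes

204


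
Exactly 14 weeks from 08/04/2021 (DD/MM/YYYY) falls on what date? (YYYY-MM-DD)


Start: 2021-04-08
Weeks to add: 14
Convert to days: 14 x 7 = 98 days
Add 98 days to 2021-04-08
Result: 2021-07-15

2021-07-15


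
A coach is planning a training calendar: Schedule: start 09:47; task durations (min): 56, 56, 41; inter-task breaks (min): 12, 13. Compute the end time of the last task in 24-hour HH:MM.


Start: 09:47 = 587 min from midnight
  after task 1 (56 min): 10:43
  after break (12 min): 10:55
  after task 2 (56 min): 11:51
  after break (13 min): 12:04
  after task 3 (41 min): 12:45
Total elapsed: 178 minutes
End time: 12:45

12:45


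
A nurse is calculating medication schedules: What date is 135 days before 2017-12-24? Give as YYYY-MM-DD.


Start: 2017-12-24
Subtracting 135 days
Days already passed in December: 24
After going back through December: 111 more days to subtract
November 2017: 30 days, 81 remaining
October 2017: 31 days, 50 remaining
September 2017: 30 days, 20 remaining
August 2017 has 31 days, need 20
Result: 2017-08-11

2017-08-11


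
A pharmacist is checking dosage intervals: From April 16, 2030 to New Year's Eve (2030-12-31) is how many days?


Start: April 16, 2030
End: December 31, 2030
Days left in April: 14
May: 31
June: 30
July: 31
August: 31
... plus remaining months
Sum of remaining months: 245
Total: 14 + 245 = 259

259


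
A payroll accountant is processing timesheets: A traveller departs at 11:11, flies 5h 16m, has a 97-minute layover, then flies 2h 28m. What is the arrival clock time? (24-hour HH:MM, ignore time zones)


Depart: 11:11
Leg 1: +316 min -> 16:27
Layover: +97 min -> 18:04
Leg 2: +148 min -> 20:32
Total travel: 561 minutes = 9h 21m
Arrival: 20:32

20:32


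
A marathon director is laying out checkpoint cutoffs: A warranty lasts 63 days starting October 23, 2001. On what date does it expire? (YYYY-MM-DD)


Start: 2001-10-23
Adding 63 days
Days remaining in October: 8
After October: 55 days still to add
November 2001: 30 days, 25 remaining
December 2001 has 31 days, need 25
Result: 2001-12-25

2001-12-25


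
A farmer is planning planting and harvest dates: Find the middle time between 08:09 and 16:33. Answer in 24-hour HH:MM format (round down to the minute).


Start time: 08:09 = 489 minutes from midnight
End time: 16:33 = 993 minutes from midnight
Sum: 489 + 993 = 1482
Midpoint: 1482 / 2 = 741 minutes
Convert: 741 / 60 = 12 hours, 21 minutes
Result: 12:21

12:21


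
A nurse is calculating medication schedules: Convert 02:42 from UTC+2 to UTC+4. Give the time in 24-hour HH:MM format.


Local time: 02:42 at UTC+2 (offset 2h)
Target zone: UTC+4 (offset 4h)
Difference: 4 - (2) = 2 hours
Calculation: 2 + (2) = 4
Result: 04:42

04:42


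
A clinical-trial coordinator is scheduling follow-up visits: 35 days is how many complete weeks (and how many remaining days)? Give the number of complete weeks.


Total days: 35
Days per week: 7
Division: 35 / 7 = 5 remainder 0
Complete weeks: 5
Remaining days: 0

5


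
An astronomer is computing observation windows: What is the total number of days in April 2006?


Month: April
Year: 2006
April is a 30-day month
Total: 30 days

30


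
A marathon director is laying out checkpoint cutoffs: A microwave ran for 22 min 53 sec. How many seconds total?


Minutes: 22
Extra seconds: 53
Seconds per minute: 60
Minutes to seconds: 22 x 60 = 1320
Total: 1320 + 53 = 1373

1373


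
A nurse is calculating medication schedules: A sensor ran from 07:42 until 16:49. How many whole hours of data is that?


Start: 07:42
End: 16:49
Hour difference: 16 - 7 = 9 hours
Minute difference: 49 - 42 = 7 minutes
Total minutes: 547
Complete hours: 547 / 60 = 9 (remainder 7)

9


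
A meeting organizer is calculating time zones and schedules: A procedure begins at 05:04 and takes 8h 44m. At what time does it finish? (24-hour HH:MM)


Start time: 05:04
Adding: 8 hours 44 minutes
Minutes: 4 + 44 = 48
Hours: 5 + 8 + 0 = 13
Result: 13:48

13:48


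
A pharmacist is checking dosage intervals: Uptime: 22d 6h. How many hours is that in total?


Days: 22
Extra hours: 6
Hours per day: 24
Days to hours: 22 x 24 = 528
Total: 528 + 6 = 534

534


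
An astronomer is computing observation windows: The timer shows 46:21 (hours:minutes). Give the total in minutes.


Hours: 46
Minutes: 21
Convert hours to minutes: 46 x 60 = 2760
Add remaining minutes: 2760 + 21 = 2781

2781


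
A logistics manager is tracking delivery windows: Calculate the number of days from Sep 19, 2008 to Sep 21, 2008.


Start date: 2008-09-19
End date: 2008-09-21
Sep 2008: +2 days
Total: 2 days

2


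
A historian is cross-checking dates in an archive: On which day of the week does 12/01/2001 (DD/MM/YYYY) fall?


Date: 2001-01-12
January 1, 2001 is a Monday
Day of year: 12
Offset from Jan 1: 11 days
11 mod 7 = 4
Result: Friday

Friday


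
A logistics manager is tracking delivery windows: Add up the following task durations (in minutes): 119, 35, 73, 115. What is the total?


Durations: 119, 35, 73, 115
Running sum: 119
+ 35 = 154
+ 73 = 227
+ 115 = 342
Total duration: 342 minutes
That is 5 hours and 42 minutes

342


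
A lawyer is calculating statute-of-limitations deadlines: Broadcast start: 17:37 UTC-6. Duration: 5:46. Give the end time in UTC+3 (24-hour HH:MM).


Start: 17:37 in UTC-6
Step 1 - add duration:
  minutes: 37 + 46 = 83 (carry 1h)
  hours: 17 + 5 + 1 = 23
  end in UTC-6: 23:23
Step 2 - convert UTC-6 -> UTC+3:
  offset difference: 3 - (-6) = 9 hours
  23 + (9) = 32 -> mod 24 = 8
Result: 08:23 in UTC+3

08:23


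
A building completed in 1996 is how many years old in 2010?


Birth year: 1996
Current year: 2010
Age = current year - birth year
Age = 2010 - 1996 = 14

14


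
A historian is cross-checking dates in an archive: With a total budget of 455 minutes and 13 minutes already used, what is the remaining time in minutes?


Total budget: 455 minutes
Time used: 13 minutes
Remaining: 455 - 13 = 442 minutes
Percent used: 2.9%
Percent remaining: 97.1%

442


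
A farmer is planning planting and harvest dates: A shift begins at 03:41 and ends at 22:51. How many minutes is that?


Start time: 03:41 = 221 minutes from midnight
End time: 22:51 = 1371 minutes from midnight
Difference: 1371 - 221 = 1150 minutes
That is 19 hours and 10 minutes

1150


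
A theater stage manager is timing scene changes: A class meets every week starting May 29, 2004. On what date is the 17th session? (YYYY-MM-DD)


First occurrence: 2004-05-29 (occurrence 1)
Each occurrence is 7 days after the previous.
Occurrence 17 is 16 weeks after the first.
16 weeks = 112 days
2004-05-29 + 112 days = 2004-09-18

2004-09-18


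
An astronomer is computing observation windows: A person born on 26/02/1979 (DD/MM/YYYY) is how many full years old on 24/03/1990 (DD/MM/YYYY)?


Birth: 1979-02-26
Reference: 1990-03-24
Year difference: 1990 - 1979 = 11
Has birthday (02-26) occurred by 03-24? Yes
Age in full years: 11

11


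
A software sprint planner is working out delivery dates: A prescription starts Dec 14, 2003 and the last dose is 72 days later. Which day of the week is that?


Start: 2003-12-14 (Sunday)
Step 1 - find target date: add 72 days
  2003-12-14 + 72 days = 2004-02-24
Step 2 - day of week:
  72 mod 7 = 2
  Sunday + 2 days -> Tuesday
Result: Tuesday (2004-02-24)

Tuesday


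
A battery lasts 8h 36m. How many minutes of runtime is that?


Hours: 8
Extra minutes: 36
Minutes per hour: 60
Hours to minutes: 8 x 60 = 480
Total: 480 + 36 = 516

516


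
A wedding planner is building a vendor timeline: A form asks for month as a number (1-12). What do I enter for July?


Calendar month order:
6. June
7. July <--
8. August
July is month number 7

7


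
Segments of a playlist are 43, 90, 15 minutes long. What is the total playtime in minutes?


Durations: 43, 90, 15
Running sum: 43
+ 90 = 133
+ 15 = 148
Total duration: 148 minutes
That is 2 hours and 28 minutes

148


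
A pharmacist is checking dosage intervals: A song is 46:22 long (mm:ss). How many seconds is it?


Minutes: 46
Extra seconds: 22
Seconds per minute: 60
Minutes to seconds: 46 x 60 = 2760
Total: 2760 + 22 = 2782

2782


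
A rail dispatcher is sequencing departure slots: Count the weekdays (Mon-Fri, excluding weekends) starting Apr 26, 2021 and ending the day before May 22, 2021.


Start: 2021-04-26 (Monday)
End (exclusive): 2021-05-22 (Saturday)
Total calendar days: 26
Full weeks: 26 // 7 = 3 -> 15 weekdays
Remaining 5 days starting on Monday:
  Mon(w), Tue(w), Wed(w), Thu(w), Fri(w) -> 5 weekdays
Total business days: 15 + 5 = 20

20


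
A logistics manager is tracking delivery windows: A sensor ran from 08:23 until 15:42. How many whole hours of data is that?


Start: 08:23
End: 15:42
Hour difference: 15 - 8 = 7 hours
Minute difference: 42 - 23 = 19 minutes
Total minutes: 439
Complete hours: 439 / 60 = 7 (remainder 19)

7


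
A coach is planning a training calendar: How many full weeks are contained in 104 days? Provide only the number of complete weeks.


Total days: 104
Days per week: 7
Division: 104 / 7 = 14 remainder 6
Complete weeks: 14
Remaining days: 6

14


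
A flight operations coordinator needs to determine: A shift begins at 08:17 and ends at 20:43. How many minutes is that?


Start time: 08:17 = 497 minutes from midnight
End time: 20:43 = 1243 minutes from midnight
Difference: 1243 - 497 = 746 minutes
That is 12 hours and 26 minutes

746


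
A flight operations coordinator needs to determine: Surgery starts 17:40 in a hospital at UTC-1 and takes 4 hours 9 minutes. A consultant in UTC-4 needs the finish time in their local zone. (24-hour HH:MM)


Start: 17:40 in UTC-1
Step 1 - add duration:
  minutes: 40 + 9 = 49
  hours: 17 + 4 + 0 = 21
  end in UTC-1: 21:49
Step 2 - convert UTC-1 -> UTC-4:
  offset difference: -4 - (-1) = -3 hours
  21 + (-3) = 18 -> mod 24 = 18
Result: 18:49 in UTC-4

18:49


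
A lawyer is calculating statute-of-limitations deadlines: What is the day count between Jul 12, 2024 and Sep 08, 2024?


Start date: 2024-07-12
End date: 2024-09-08
Jul 2024: +20 days
Aug 2024: +31 days
Sep 2024: +7 days
Total: 58 days

58


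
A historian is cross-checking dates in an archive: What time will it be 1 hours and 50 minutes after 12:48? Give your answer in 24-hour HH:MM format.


Start time: 12:48
Adding: 1 hours 50 minutes
Minutes: 48 + 50 = 98
Minute overflow: 98 >= 60, so carry 1 hour, minutes = 38
Hours: 12 + 1 + 1 = 14
Result: 14:38

14:38


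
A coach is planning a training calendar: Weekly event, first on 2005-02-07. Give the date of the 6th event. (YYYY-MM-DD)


First occurrence: 2005-02-07 (occurrence 1)
Each occurrence is 7 days after the previous.
Occurrence 6 is 5 weeks after the first.
5 weeks = 35 days
2005-02-07 + 35 days = 2005-03-14

2005-03-14


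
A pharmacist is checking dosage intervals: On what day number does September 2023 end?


Month: September
Year: 2023
September is a 30-day month
Total: 30 days

30


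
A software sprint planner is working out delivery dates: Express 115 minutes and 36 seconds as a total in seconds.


Minutes: 115
Seconds: 36
Convert minutes to seconds: 115 x 60 = 6900
Add remaining seconds: 6900 + 36 = 6936

6936


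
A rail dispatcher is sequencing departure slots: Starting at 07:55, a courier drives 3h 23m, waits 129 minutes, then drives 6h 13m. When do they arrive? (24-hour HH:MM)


Depart: 07:55
Leg 1: +203 min -> 11:18
Layover: +129 min -> 13:27
Leg 2: +373 min -> 19:40
Total travel: 705 minutes = 11h 45m
Arrival: 19:40

19:40


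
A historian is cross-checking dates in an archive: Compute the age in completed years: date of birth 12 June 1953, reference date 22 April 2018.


Birth: 1953-06-12
Reference: 2018-04-22
Year difference: 2018 - 1953 = 65
Has birthday (06-12) occurred by 04-22? No
Birthday not yet reached this year -> subtract 1
Age in full years: 64

64


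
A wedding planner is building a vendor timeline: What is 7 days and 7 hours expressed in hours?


Days: 7
Extra hours: 7
Hours per day: 24
Days to hours: 7 x 24 = 168
Total: 168 + 7 = 175

175


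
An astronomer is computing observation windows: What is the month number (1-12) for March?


Calendar month order:
2. February
3. March <--
4. April
March is month number 3

3


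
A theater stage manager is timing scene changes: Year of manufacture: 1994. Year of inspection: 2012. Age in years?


Birth year: 1994
Current year: 2012
Age = current year - birth year
Age = 2012 - 1994 = 18

18


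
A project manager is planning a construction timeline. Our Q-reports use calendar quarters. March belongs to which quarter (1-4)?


Month: March (month 3)
Q1: January-March (months 1-3)
Q2: April-June (months 4-6)
Q3: July-September (months 7-9)
Q4: October-December (months 10-12)
Month 3 falls in Q1

1


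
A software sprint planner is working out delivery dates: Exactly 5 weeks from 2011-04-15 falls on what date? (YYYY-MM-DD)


Start: 2011-04-15
Weeks to add: 5
Convert to days: 5 x 7 = 35 days
Add 35 days to 2011-04-15
Result: 2011-05-20

2011-05-20


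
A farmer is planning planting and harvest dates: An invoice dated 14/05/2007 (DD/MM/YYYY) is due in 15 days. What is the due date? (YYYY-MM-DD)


Start: 2007-05-14
Adding 15 days
Days remaining in May: 17
Result: 2007-05-29

2007-05-29


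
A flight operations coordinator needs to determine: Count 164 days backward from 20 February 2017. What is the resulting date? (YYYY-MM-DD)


Start: 2017-02-20
Subtracting 164 days
Days already passed in February: 20
After going back through February: 144 more days to subtract
January 2017: 31 days, 113 remaining
December 2016: 31 days, 82 remaining
November 2016: 30 days, 52 remaining
October 2016: 31 days, 21 remaining
Result: 2016-09-09

2016-09-09


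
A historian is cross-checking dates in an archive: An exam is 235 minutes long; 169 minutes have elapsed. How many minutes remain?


Total budget: 235 minutes
Time used: 169 minutes
Remaining: 235 - 169 = 66 minutes
Percent used: 71.9%
Percent remaining: 28.1%

66


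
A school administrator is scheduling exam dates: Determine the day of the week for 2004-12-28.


Date: 2004-12-28
January 1, 2004 is a Thursday
Day of year: 363
Offset from Jan 1: 362 days
362 mod 7 = 5
Result: Tuesday

Tuesday


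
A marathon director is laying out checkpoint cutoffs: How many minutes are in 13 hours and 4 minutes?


Hours: 13
Minutes: 4
Convert hours to minutes: 13 x 60 = 780
Add remaining minutes: 780 + 4 = 784

784


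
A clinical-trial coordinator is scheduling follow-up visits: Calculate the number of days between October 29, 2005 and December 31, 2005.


Start: October 29, 2005
End: December 31, 2005
Days left in October: 2
November: 30
December: 31
Sum of remaining months: 61
Total: 2 + 61 = 63

63


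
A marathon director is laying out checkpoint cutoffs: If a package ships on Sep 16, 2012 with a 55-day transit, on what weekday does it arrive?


Start: 2012-09-16 (Sunday)
Step 1 - find target date: add 55 days
  2012-09-16 + 55 days = 2012-11-10
Step 2 - day of week:
  55 mod 7 = 6
  Sunday + 6 days -> Saturday
Result: Saturday (2012-11-10)

Saturday


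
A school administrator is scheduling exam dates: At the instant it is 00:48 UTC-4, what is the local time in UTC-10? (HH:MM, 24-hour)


Local time: 00:48 at UTC-4 (offset -4h)
Target zone: UTC-10 (offset -10h)
Difference: -10 - (-4) = -6 hours
Calculation: 0 + (-6) = -6
Wraparound: (-6) mod 24 = 18
Result: 18:48

18:48


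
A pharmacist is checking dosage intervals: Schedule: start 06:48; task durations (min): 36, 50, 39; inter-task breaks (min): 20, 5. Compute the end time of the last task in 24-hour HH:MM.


Start: 06:48 = 408 min from midnight
  after task 1 (36 min): 07:24
  after break (20 min): 07:44
  after task 2 (50 min): 08:34
  after break (5 min): 08:39
  after task 3 (39 min): 09:18
Total elapsed: 150 minutes
End time: 09:18

09:18


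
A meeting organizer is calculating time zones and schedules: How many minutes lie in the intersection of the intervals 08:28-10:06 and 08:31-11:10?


Interval A: [508, 606] minutes from midnight
Interval B: [511, 670] minutes from midnight
Overlap start = max(508, 511) = 511
Overlap end = min(606, 670) = 606
Overlap = 606 - 511 = 95 minutes

95


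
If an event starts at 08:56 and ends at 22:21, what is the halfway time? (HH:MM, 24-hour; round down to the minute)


Start time: 08:56 = 536 minutes from midnight
End time: 22:21 = 1341 minutes from midnight
Sum: 536 + 1341 = 1877
Midpoint: 1877 / 2 = 938 minutes
Convert: 938 / 60 = 15 hours, 38 minutes
Result: 15:38

15:38


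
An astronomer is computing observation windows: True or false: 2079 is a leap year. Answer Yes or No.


Year: 2079
Divisible by 4? 2079 / 4 = 519.75 -> No
Not divisible by 4, so NOT a leap year

No


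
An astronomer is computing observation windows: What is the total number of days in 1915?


Year: 1915
Check leap year rules:
Divisible by 4? No
1915 is not a leap year
Days: 365

365


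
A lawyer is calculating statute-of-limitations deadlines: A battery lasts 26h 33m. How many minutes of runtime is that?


Hours: 26
Extra minutes: 33
Minutes per hour: 60
Hours to minutes: 26 x 60 = 1560
Total: 1560 + 33 = 1593

1593


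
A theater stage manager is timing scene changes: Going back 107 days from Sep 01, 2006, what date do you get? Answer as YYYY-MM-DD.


Start: 2006-09-01
Subtracting 107 days
Days already passed in September: 1
After going back through September: 106 more days to subtract
August 2006: 31 days, 75 remaining
July 2006: 31 days, 44 remaining
June 2006: 30 days, 14 remaining
May 2006 has 31 days, need 14
Result: 2006-05-17

2006-05-17


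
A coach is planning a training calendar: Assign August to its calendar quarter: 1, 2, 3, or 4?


Month: August (month 8)
Q1: January-March (months 1-3)
Q2: April-June (months 4-6)
Q3: July-September (months 7-9)
Q4: October-December (months 10-12)
Month 8 falls in Q3

3


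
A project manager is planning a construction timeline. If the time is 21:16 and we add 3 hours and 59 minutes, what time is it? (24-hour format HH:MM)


Start time: 21:16
Adding: 3 hours 59 minutes
Minutes: 16 + 59 = 75
Minute overflow: 75 >= 60, so carry 1 hour, minutes = 15
Hours: 21 + 3 + 1 = 25
Hour wraparound: 25 mod 24 = 1
Result: 01:15

01:15


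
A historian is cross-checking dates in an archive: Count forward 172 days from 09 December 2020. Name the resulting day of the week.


Start: 2020-12-09 (Wednesday)
Step 1 - find target date: add 172 days
  2020-12-09 + 172 days = 2021-05-30
Step 2 - day of week:
  172 mod 7 = 4
  Wednesday + 4 days -> Sunday
Result: Sunday (2021-05-30)

Sunday


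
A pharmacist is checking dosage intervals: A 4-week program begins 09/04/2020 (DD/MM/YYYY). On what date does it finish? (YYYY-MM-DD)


Start: 2020-04-09
Weeks to add: 4
Convert to days: 4 x 7 = 28 days
Add 28 days to 2020-04-09
Result: 2020-05-07

2020-05-07


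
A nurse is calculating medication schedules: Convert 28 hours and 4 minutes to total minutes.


Hours: 28
Minutes: 4
Convert hours to minutes: 28 x 60 = 1680
Add remaining minutes: 1680 + 4 = 1684

1684


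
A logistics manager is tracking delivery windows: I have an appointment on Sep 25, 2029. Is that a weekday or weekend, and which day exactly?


Date: 2029-09-25
January 1, 2029 is a Monday
Day of year: 268
Offset from Jan 1: 267 days
267 mod 7 = 1
Result: Tuesday

Tuesday


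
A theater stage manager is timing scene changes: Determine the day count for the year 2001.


Year: 2001
Check leap year rules:
Divisible by 4? No
2001 is not a leap year
Days: 365

365


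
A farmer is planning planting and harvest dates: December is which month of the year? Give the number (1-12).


Calendar month order:
11. November
12. December <--
December is month number 12

12


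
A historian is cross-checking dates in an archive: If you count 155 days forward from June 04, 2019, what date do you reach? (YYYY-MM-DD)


Start: 2019-06-04
Adding 155 days
Days remaining in June: 26
After June: 129 days still to add
July 2019: 31 days, 98 remaining
August 2019: 31 days, 67 remaining
September 2019: 30 days, 37 remaining
October 2019: 31 days, 6 remaining
Result: 2019-11-06

2019-11-06


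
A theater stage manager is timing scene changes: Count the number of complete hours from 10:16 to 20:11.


Start: 10:16
End: 20:11
Hour difference: 20 - 10 = 10 hours
Minute difference: 11 - 16 = -5 minutes
Total minutes: 595
Complete hours: 595 / 60 = 9 (remainder 55)

9


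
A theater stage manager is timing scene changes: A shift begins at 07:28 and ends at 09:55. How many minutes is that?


Start time: 07:28 = 448 minutes from midnight
End time: 09:55 = 595 minutes from midnight
Difference: 595 - 448 = 147 minutes
That is 2 hours and 27 minutes

147


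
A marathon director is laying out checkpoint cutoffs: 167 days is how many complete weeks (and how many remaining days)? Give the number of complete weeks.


Total days: 167
Days per week: 7
Division: 167 / 7 = 23 remainder 6
Complete weeks: 23
Remaining days: 6

23


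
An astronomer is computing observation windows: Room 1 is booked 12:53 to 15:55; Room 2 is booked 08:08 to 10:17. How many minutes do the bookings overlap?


Interval A: [773, 955] minutes from midnight
Interval B: [488, 617] minutes from midnight
Overlap start = max(773, 488) = 773
Overlap end = min(955, 617) = 617
End <= start, so the intervals do not overlap: 0 minutes

0


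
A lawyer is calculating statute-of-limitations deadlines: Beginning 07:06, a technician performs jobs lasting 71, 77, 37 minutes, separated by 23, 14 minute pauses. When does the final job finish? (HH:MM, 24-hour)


Start: 07:06 = 426 min from midnight
  after task 1 (71 min): 08:17
  after break (23 min): 08:40
  after task 2 (77 min): 09:57
  after break (14 min): 10:11
  after task 3 (37 min): 10:48
Total elapsed: 222 minutes
End time: 10:48

10:48


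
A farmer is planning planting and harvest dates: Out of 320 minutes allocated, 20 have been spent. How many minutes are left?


Total budget: 320 minutes
Time used: 20 minutes
Remaining: 320 - 20 = 300 minutes
Percent used: 6.2%
Percent remaining: 93.8%

300


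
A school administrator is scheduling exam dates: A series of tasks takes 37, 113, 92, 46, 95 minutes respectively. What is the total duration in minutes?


Durations: 37, 113, 92, 46, 95
Running sum: 37
+ 113 = 150
+ 92 = 242
+ 46 = 288
+ 95 = 383
Total duration: 383 minutes
That is 6 hours and 23 minutes

383


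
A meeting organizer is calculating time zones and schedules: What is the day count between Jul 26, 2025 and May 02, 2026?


Start date: 2025-07-26
End date: 2026-05-02
Jul 2025: +6 days
Aug 2025: +31 days
Sep 2025: +30 days
... (8 more months)
Total: 280 days

280


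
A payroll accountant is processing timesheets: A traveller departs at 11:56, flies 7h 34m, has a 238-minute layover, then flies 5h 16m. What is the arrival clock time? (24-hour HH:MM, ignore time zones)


Depart: 11:56
Leg 1: +454 min -> 19:30
Layover: +238 min -> 23:28
Leg 2: +316 min -> 04:44
Total travel: 1008 minutes = 16h 48m
Arrival: 04:44

04:44


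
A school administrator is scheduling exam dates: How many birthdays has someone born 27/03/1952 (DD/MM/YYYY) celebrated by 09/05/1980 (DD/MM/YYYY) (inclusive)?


Birth: 1952-03-27
Reference: 1980-05-09
Year difference: 1980 - 1952 = 28
Has birthday (03-27) occurred by 05-09? Yes
Age in full years: 28

28


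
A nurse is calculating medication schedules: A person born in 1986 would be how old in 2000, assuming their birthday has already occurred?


Birth year: 1986
Current year: 2000
Age = current year - birth year
Age = 2000 - 1986 = 14

14


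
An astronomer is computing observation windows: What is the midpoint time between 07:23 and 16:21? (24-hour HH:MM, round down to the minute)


Start time: 07:23 = 443 minutes from midnight
End time: 16:21 = 981 minutes from midnight
Sum: 443 + 981 = 1424
Midpoint: 1424 / 2 = 712 minutes
Convert: 712 / 60 = 11 hours, 52 minutes
Result: 11:52

11:52


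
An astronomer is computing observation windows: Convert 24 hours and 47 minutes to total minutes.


Hours: 24
Extra minutes: 47
Minutes per hour: 60
Hours to minutes: 24 x 60 = 1440
Total: 1440 + 47 = 1487

1487


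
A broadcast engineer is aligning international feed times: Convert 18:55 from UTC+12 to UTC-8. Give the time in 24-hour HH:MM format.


Local time: 18:55 at UTC+12 (offset 12h)
Target zone: UTC-8 (offset -8h)
Difference: -8 - (12) = -20 hours
Calculation: 18 + (-20) = -2
Wraparound: (-2) mod 24 = 22
Result: 22:55

22:55


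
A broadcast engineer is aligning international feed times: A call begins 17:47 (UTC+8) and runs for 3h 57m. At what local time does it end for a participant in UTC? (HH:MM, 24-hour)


Start: 17:47 in UTC+8
Step 1 - add duration:
  minutes: 47 + 57 = 104 (carry 1h)
  hours: 17 + 3 + 1 = 21
  end in UTC+8: 21:44
Step 2 - convert UTC+8 -> UTC:
  offset difference: 0 - (8) = -8 hours
  21 + (-8) = 13 -> mod 24 = 13
Result: 13:44 in UTC

13:44


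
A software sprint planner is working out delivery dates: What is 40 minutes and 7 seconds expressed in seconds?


Minutes: 40
Extra seconds: 7
Seconds per minute: 60
Minutes to seconds: 40 x 60 = 2400
Total: 2400 + 7 = 2407

2407


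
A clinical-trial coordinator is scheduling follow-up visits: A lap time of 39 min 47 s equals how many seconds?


Minutes: 39
Seconds: 47
Convert minutes to seconds: 39 x 60 = 2340
Add remaining seconds: 2340 + 47 = 2387

2387


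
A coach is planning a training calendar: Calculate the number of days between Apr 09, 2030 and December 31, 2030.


Start: April 09, 2030
End: December 31, 2030
Days left in April: 21
May: 31
June: 30
July: 31
August: 31
... plus remaining months
Sum of remaining months: 245
Total: 21 + 245 = 266

266


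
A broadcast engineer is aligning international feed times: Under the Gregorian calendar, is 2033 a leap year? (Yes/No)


Year: 2033
Divisible by 4? 2033 / 4 = 508.25 -> No
Not divisible by 4, so NOT a leap year

No


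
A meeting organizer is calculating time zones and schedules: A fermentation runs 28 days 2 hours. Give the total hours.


Days: 28
Extra hours: 2
Hours per day: 24
Days to hours: 28 x 24 = 672
Total: 672 + 2 = 674

674


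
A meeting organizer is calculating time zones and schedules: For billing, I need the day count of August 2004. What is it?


Month: August
Year: 2004
August is a 31-day month
Total: 31 days

31


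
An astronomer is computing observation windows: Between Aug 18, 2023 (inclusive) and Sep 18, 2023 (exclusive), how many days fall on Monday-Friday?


Start: 2023-08-18 (Friday)
End (exclusive): 2023-09-18 (Monday)
Total calendar days: 31
Full weeks: 31 // 7 = 4 -> 20 weekdays
Remaining 3 days starting on Friday:
  Fri(w), Sat(-), Sun(-) -> 1 weekdays
Total business days: 20 + 1 = 21

21


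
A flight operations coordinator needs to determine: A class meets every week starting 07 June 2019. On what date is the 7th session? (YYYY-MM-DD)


First occurrence: 2019-06-07 (occurrence 1)
Each occurrence is 7 days after the previous.
Occurrence 7 is 6 weeks after the first.
6 weeks = 42 days
2019-06-07 + 42 days = 2019-07-19

2019-07-19


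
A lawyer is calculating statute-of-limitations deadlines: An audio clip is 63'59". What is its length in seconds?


Minutes: 63
Seconds: 59
Convert minutes to seconds: 63 x 60 = 3780
Add remaining seconds: 3780 + 59 = 3839

3839


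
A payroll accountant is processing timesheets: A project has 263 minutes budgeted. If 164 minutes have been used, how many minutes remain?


Total budget: 263 minutes
Time used: 164 minutes
Remaining: 263 - 164 = 99 minutes
Percent used: 62.4%
Percent remaining: 37.6%

99


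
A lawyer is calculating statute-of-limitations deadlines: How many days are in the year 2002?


Year: 2002
Check leap year rules:
Divisible by 4? No
2002 is not a leap year
Days: 365

365


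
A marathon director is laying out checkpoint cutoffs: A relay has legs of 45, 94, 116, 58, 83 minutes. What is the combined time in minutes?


Durations: 45, 94, 116, 58, 83
Running sum: 45
+ 94 = 139
+ 116 = 255
+ 58 = 313
+ 83 = 396
Total duration: 396 minutes
That is 6 hours and 36 minutes

396


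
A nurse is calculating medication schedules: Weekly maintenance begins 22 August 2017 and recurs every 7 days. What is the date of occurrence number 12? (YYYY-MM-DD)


First occurrence: 2017-08-22 (occurrence 1)
Each occurrence is 7 days after the previous.
Occurrence 12 is 11 weeks after the first.
11 weeks = 77 days
2017-08-22 + 77 days = 2017-11-07

2017-11-07


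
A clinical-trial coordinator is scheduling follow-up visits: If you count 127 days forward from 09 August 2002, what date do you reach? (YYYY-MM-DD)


Start: 2002-08-09
Adding 127 days
Days remaining in August: 22
After August: 105 days still to add
September 2002: 30 days, 75 remaining
October 2002: 31 days, 44 remaining
November 2002: 30 days, 14 remaining
December 2002 has 31 days, need 14
Result: 2002-12-14

2002-12-14


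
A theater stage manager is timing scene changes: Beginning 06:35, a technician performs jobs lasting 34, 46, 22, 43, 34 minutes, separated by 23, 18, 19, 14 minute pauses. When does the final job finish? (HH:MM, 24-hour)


Start: 06:35 = 395 min from midnight
  after task 1 (34 min): 07:09
  after break (23 min): 07:32
  after task 2 (46 min): 08:18
  after break (18 min): 08:36
  after task 3 (22 min): 08:58
  after break (19 min): 09:17
  after task 4 (43 min): 10:00
  after break (14 min): 10:14
  after task 5 (34 min): 10:48
Total elapsed: 253 minutes
End time: 10:48

10:48


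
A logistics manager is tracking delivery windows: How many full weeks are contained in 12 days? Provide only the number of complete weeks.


Total days: 12
Days per week: 7
Division: 12 / 7 = 1 remainder 5
Complete weeks: 1
Remaining days: 5

1


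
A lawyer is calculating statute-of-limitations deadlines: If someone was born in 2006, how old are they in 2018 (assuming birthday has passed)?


Birth year: 2006
Current year: 2018
Age = current year - birth year
Age = 2018 - 2006 = 12

12


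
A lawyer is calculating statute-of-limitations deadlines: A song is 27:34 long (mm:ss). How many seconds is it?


Minutes: 27
Extra seconds: 34
Seconds per minute: 60
Minutes to seconds: 27 x 60 = 1620
Total: 1620 + 34 = 1654

1654


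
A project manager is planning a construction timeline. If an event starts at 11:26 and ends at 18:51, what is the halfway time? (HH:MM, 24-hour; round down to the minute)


Start time: 11:26 = 686 minutes from midnight
End time: 18:51 = 1131 minutes from midnight
Sum: 686 + 1131 = 1817
Midpoint: 1817 / 2 = 908 minutes
Convert: 908 / 60 = 15 hours, 8 minutes
Result: 15:08

15:08


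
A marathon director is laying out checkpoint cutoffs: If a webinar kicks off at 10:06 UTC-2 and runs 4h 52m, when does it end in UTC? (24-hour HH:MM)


Start: 10:06 in UTC-2
Step 1 - add duration:
  minutes: 6 + 52 = 58
  hours: 10 + 4 + 0 = 14
  end in UTC-2: 14:58
Step 2 - convert UTC-2 -> UTC:
  offset difference: 0 - (-2) = 2 hours
  14 + (2) = 16 -> mod 24 = 16
Result: 16:58 in UTC

16:58


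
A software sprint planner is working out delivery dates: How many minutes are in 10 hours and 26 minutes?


Hours: 10
Minutes: 26
Convert hours to minutes: 10 x 60 = 600
Add remaining minutes: 600 + 26 = 626

626


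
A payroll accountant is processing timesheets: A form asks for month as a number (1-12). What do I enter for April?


Calendar month order:
3. March
4. April <--
5. May
April is month number 4

4


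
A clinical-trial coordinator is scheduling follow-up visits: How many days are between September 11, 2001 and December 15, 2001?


Start date: 2001-09-11
End date: 2001-12-15
Sep 2001: +20 days
Oct 2001: +31 days
Nov 2001: +30 days
Dec 2001: +14 days
Total: 95 days

95


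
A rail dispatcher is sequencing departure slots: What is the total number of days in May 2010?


Month: May
Year: 2010
May is a 31-day month
Total: 31 days

31


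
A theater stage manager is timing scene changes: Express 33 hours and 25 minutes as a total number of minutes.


Hours: 33
Extra minutes: 25
Minutes per hour: 60
Hours to minutes: 33 x 60 = 1980
Total: 1980 + 25 = 2005

2005


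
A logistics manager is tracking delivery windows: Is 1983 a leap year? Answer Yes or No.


Year: 1983
Divisible by 4? 1983 / 4 = 495.75 -> No
Not divisible by 4, so NOT a leap year

No


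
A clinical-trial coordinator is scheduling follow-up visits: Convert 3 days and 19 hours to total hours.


Days: 3
Extra hours: 19
Hours per day: 24
Days to hours: 3 x 24 = 72
Total: 72 + 19 = 91

91


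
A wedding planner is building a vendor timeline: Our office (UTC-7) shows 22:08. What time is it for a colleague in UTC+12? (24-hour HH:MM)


Local time: 22:08 at UTC-7 (offset -7h)
Target zone: UTC+12 (offset 12h)
Difference: 12 - (-7) = 19 hours
Calculation: 22 + (19) = 41
Wraparound: (41) mod 24 = 17
Result: 17:08

17:08


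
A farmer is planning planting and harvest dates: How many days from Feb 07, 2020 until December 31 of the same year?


Start: February 07, 2020
End: December 31, 2020
Days left in February: 22
March: 31
April: 30
May: 31
June: 30
... plus remaining months
Sum of remaining months: 306
Total: 22 + 306 = 328

328


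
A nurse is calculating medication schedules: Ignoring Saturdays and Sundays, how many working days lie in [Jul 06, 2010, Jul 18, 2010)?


Start: 2010-07-06 (Tuesday)
End (exclusive): 2010-07-18 (Sunday)
Total calendar days: 12
Full weeks: 12 // 7 = 1 -> 5 weekdays
Remaining 5 days starting on Tuesday:
  Tue(w), Wed(w), Thu(w), Fri(w), Sat(-) -> 4 weekdays
Total business days: 5 + 4 = 9

9


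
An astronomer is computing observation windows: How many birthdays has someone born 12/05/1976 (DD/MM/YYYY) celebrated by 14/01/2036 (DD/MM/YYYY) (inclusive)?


Birth: 1976-05-12
Reference: 2036-01-14
Year difference: 2036 - 1976 = 60
Has birthday (05-12) occurred by 01-14? No
Birthday not yet reached this year -> subtract 1
Age in full years: 59

59


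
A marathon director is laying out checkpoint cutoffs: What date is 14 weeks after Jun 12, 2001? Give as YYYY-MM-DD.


Start: 2001-06-12
Weeks to add: 14
Convert to days: 14 x 7 = 98 days
Add 98 days to 2001-06-12
Result: 2001-09-18

2001-09-18


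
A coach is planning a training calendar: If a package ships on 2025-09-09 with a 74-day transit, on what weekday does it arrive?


Start: 2025-09-09 (Tuesday)
Step 1 - find target date: add 74 days
  2025-09-09 + 74 days = 2025-11-22
Step 2 - day of week:
  74 mod 7 = 4
  Tuesday + 4 days -> Saturday
Result: Saturday (2025-11-22)

Saturday


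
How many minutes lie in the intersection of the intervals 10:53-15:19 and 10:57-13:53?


Interval A: [653, 919] minutes from midnight
Interval B: [657, 833] minutes from midnight
Overlap start = max(653, 657) = 657
Overlap end = min(919, 833) = 833
Overlap = 833 - 657 = 176 minutes

176


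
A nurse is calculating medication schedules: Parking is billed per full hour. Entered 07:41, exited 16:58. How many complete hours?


Start: 07:41
End: 16:58
Hour difference: 16 - 7 = 9 hours
Minute difference: 58 - 41 = 17 minutes
Total minutes: 557
Complete hours: 557 / 60 = 9 (remainder 17)

9


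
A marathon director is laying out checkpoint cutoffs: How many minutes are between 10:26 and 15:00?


Start time: 10:26 = 626 minutes from midnight
End time: 15:00 = 900 minutes from midnight
Difference: 900 - 626 = 274 minutes
That is 4 hours and 34 minutes

274


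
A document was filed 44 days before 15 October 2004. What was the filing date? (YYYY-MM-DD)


Start: 2004-10-15
Subtracting 44 days
Days already passed in October: 15
After going back through October: 29 more days to subtract
September 2004 has 30 days, need 29
Result: 2004-09-01

2004-09-01


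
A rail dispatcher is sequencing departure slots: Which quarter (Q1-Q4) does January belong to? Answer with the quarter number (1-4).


Month: January (month 1)
Q1: January-March (months 1-3)
Q2: April-June (months 4-6)
Q3: July-September (months 7-9)
Q4: October-December (months 10-12)
Month 1 falls in Q1

1


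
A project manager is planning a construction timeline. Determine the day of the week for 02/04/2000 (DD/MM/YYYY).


Date: 2000-04-02
January 1, 2000 is a Saturday
Day of year: 93
Offset from Jan 1: 92 days
92 mod 7 = 1
Result: Sunday

Sunday


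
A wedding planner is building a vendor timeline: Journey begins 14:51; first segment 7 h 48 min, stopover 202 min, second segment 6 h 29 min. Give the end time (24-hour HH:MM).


Depart: 14:51
Leg 1: +468 min -> 22:39
Layover: +202 min -> 02:01
Leg 2: +389 min -> 08:30
Total travel: 1059 minutes = 17h 39m
Arrival: 08:30

08:30


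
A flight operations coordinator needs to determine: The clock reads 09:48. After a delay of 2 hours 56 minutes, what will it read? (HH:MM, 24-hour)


Start time: 09:48
Adding: 2 hours 56 minutes
Minutes: 48 + 56 = 104
Minute overflow: 104 >= 60, so carry 1 hour, minutes = 44
Hours: 9 + 2 + 1 = 12
Result: 12:44

12:44


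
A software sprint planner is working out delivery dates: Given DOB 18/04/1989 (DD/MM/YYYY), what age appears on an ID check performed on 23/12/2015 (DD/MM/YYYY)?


Birth: 1989-04-18
Reference: 2015-12-23
Year difference: 2015 - 1989 = 26
Has birthday (04-18) occurred by 12-23? Yes
Age in full years: 26

26


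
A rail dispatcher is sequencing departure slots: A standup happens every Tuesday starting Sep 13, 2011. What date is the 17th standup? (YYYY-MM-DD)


First occurrence: 2011-09-13 (occurrence 1)
Each occurrence is 7 days after the previous.
Occurrence 17 is 16 weeks after the first.
16 weeks = 112 days
2011-09-13 + 112 days = 2012-01-03

2012-01-03


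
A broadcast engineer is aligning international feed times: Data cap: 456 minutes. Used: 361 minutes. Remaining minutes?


Total budget: 456 minutes
Time used: 361 minutes
Remaining: 456 - 361 = 95 minutes
Percent used: 79.2%
Percent remaining: 20.8%

95


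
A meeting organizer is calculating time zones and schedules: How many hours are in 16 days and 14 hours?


Days: 16
Extra hours: 14
Hours per day: 24
Days to hours: 16 x 24 = 384
Total: 384 + 14 = 398

398


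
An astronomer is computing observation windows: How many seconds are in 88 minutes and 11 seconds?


Minutes: 88
Extra seconds: 11
Seconds per minute: 60
Minutes to seconds: 88 x 60 = 5280
Total: 5280 + 11 = 5291

5291


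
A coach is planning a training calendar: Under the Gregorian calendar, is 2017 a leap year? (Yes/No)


Year: 2017
Divisible by 4? 2017 / 4 = 504.25 -> No
Not divisible by 4, so NOT a leap year

No


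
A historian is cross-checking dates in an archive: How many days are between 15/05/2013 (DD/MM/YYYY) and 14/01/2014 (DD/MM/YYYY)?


Start date: 2013-05-15
End date: 2014-01-14
May 2013: +17 days
Jun 2013: +30 days
Jul 2013: +31 days
... (6 more months)
Total: 244 days

244
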